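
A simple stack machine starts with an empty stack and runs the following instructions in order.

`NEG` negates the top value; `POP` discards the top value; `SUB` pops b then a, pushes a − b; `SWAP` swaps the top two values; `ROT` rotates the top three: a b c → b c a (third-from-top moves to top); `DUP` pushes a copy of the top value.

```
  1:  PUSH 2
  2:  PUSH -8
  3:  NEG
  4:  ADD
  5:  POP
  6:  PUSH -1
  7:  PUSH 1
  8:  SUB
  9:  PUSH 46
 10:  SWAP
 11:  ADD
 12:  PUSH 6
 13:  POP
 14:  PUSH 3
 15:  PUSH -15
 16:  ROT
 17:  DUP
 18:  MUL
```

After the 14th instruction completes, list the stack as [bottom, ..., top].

[44, 3]

PUSH 2  -> [2]
PUSH -8 -> [2, -8]
NEG     -> [2, 8]
ADD     -> [10]
POP     -> []
PUSH -1 -> [-1]
PUSH 1  -> [-1, 1]
SUB     -> [-2]
PUSH 46 -> [-2, 46]
SWAP    -> [46, -2]
ADD     -> [44]
PUSH 6  -> [44, 6]
POP     -> [44]
PUSH 3  -> [44, 3]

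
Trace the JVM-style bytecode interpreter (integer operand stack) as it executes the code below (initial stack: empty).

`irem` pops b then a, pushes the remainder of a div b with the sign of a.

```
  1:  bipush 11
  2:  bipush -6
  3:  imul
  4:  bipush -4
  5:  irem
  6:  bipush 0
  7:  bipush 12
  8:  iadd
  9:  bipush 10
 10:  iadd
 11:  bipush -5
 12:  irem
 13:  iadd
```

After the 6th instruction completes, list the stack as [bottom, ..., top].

bipush 11  11
bipush -6  11 -6
imul       -66
bipush -4  -66 -4
irem       -2
bipush 0   -2 0

[-2, 0]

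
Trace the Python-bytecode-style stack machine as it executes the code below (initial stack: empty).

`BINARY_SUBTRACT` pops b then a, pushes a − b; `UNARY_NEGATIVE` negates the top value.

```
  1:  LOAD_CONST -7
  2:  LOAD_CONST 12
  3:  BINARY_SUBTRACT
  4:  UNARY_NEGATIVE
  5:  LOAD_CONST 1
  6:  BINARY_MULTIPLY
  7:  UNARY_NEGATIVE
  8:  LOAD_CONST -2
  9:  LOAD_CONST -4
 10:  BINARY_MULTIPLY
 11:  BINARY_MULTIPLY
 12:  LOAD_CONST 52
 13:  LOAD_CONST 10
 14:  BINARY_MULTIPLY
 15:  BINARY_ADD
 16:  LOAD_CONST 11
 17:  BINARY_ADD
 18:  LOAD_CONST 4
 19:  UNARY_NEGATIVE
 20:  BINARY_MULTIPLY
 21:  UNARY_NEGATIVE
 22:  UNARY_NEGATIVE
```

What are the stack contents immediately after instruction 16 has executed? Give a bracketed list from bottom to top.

LOAD_CONST -7   -> -7
LOAD_CONST 12   -> -7 12
BINARY_SUBTRACT -> -19
UNARY_NEGATIVE  -> 19
LOAD_CONST 1    -> 19 1
BINARY_MULTIPLY -> 19
UNARY_NEGATIVE  -> -19
LOAD_CONST -2   -> -19 -2
LOAD_CONST -4   -> -19 -2 -4
BINARY_MULTIPLY -> -19 8
BINARY_MULTIPLY -> -152
LOAD_CONST 52   -> -152 52
LOAD_CONST 10   -> -152 52 10
BINARY_MULTIPLY -> -152 520
BINARY_ADD      -> 368
LOAD_CONST 11   -> 368 11

[368, 11]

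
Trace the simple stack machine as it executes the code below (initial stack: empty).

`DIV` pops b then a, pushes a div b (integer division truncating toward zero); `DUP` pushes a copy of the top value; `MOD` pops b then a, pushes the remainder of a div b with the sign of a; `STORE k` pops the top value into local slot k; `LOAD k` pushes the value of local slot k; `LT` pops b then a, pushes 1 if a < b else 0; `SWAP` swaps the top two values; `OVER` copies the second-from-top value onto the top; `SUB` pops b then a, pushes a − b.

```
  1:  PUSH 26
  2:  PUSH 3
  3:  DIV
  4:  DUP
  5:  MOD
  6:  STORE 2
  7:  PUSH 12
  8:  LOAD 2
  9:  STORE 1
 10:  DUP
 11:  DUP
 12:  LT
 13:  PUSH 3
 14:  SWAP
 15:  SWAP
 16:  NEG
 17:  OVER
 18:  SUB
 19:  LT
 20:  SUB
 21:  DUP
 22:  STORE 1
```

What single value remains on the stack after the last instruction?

12

PUSH 26 : [26]
PUSH 3  : [26, 3]
DIV     : [8]
DUP     : [8, 8]
MOD     : [0]
STORE 2 : []
PUSH 12 : [12]
LOAD 2  : [12, 0]
STORE 1 : [12]
DUP     : [12, 12]
DUP     : [12, 12, 12]
LT      : [12, 0]
PUSH 3  : [12, 0, 3]
SWAP    : [12, 3, 0]
SWAP    : [12, 0, 3]
NEG     : [12, 0, -3]
OVER    : [12, 0, -3, 0]
SUB     : [12, 0, -3]
LT      : [12, 0]
SUB     : [12]
DUP     : [12, 12]
STORE 1 : [12]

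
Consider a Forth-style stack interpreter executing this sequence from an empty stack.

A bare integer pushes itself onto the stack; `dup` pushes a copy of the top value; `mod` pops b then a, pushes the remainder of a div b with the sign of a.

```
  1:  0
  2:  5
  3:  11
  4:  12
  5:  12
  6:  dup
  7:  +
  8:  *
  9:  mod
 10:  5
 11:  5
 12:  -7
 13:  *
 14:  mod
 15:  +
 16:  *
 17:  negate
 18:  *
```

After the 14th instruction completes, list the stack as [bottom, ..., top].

0   → 0
5   → 0 5
11  → 0 5 11
12  → 0 5 11 12
12  → 0 5 11 12 12
dup → 0 5 11 12 12 12
+   → 0 5 11 12 24
*   → 0 5 11 288
mod → 0 5 11
5   → 0 5 11 5
5   → 0 5 11 5 5
-7  → 0 5 11 5 5 -7
*   → 0 5 11 5 -35
mod → 0 5 11 5

[0, 5, 11, 5]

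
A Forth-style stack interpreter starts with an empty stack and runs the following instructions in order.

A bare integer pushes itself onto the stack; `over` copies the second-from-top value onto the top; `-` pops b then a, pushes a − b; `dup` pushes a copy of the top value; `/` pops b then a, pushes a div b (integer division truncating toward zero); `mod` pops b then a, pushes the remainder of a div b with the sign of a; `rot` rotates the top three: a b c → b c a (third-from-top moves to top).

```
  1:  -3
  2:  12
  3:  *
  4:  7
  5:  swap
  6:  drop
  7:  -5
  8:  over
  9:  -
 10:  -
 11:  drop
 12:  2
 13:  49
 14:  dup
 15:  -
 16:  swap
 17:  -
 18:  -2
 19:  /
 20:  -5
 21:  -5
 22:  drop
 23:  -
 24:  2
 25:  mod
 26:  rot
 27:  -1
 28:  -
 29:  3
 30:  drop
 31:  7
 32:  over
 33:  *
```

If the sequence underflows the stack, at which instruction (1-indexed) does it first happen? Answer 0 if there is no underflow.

26

-3   → [-3]
12   → [-3, 12]
*    → [-36]
7    → [-36, 7]
swap → [7, -36]
drop → [7]
-5   → [7, -5]
over → [7, -5, 7]
-    → [7, -12]
-    → [19]
drop → []
2    → [2]
49   → [2, 49]
dup  → [2, 49, 49]
-    → [2, 0]
swap → [0, 2]
-    → [-2]
-2   → [-2, -2]
/    → [1]
-5   → [1, -5]
-5   → [1, -5, -5]
drop → [1, -5]
-    → [6]
2    → [6, 2]
mod  → [0]
rot  — needs 3 operands, stack has 1 → underflow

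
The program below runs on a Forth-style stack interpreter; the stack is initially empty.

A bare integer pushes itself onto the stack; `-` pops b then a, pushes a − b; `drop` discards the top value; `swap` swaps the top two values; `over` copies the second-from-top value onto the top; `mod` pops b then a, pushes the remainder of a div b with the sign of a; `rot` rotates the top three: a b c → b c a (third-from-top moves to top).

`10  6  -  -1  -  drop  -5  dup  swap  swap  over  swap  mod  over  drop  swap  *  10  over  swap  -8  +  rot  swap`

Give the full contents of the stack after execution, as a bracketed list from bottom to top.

10   -> [10]
6    -> [10, 6]
-    -> [4]
-1   -> [4, -1]
-    -> [5]
drop -> []
-5   -> [-5]
dup  -> [-5, -5]
swap -> [-5, -5]
swap -> [-5, -5]
over -> [-5, -5, -5]
swap -> [-5, -5, -5]
mod  -> [-5, 0]
over -> [-5, 0, -5]
drop -> [-5, 0]
swap -> [0, -5]
*    -> [0]
10   -> [0, 10]
over -> [0, 10, 0]
swap -> [0, 0, 10]
-8   -> [0, 0, 10, -8]
+    -> [0, 0, 2]
rot  -> [0, 2, 0]
swap -> [0, 0, 2]

[0, 0, 2]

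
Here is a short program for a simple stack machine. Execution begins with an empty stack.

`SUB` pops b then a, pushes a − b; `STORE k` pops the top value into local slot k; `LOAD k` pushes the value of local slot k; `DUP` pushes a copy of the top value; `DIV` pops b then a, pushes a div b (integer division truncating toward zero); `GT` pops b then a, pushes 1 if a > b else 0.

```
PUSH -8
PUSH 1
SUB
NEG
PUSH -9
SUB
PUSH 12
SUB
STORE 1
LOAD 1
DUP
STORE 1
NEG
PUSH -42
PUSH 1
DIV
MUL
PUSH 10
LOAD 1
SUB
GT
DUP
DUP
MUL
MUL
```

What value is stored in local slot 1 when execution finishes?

PUSH -8  : -8
PUSH 1   : -8 1
SUB      : -9
NEG      : 9
PUSH -9  : 9 -9
SUB      : 18
PUSH 12  : 18 12
SUB      : 6
STORE 1  : (empty)
LOAD 1   : 6
DUP      : 6 6
STORE 1  : 6
NEG      : -6
PUSH -42 : -6 -42
PUSH 1   : -6 -42 1
DIV      : -6 -42
MUL      : 252
PUSH 10  : 252 10
LOAD 1   : 252 10 6
SUB      : 252 4
GT       : 1
DUP      : 1 1
DUP      : 1 1 1
MUL      : 1 1
MUL      : 1

6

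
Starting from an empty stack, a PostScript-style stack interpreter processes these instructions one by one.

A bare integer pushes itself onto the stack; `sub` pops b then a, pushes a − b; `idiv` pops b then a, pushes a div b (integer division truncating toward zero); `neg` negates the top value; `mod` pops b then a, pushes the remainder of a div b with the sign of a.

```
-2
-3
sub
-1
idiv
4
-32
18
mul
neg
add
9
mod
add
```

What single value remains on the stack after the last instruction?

-2   -> [-2]
-3   -> [-2, -3]
sub  -> [1]
-1   -> [1, -1]
idiv -> [-1]
4    -> [-1, 4]
-32  -> [-1, 4, -32]
18   -> [-1, 4, -32, 18]
mul  -> [-1, 4, -576]
neg  -> [-1, 4, 576]
add  -> [-1, 580]
9    -> [-1, 580, 9]
mod  -> [-1, 4]
add  -> [3]

3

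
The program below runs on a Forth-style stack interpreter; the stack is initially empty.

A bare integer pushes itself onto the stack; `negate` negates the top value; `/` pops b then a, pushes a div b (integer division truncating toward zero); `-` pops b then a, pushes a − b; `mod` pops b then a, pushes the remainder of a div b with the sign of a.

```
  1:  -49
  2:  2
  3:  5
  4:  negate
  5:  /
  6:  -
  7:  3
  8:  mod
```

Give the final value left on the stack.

-1

-49    → [-49]
2      → [-49, 2]
5      → [-49, 2, 5]
negate → [-49, 2, -5]
/      → [-49, 0]
-      → [-49]
3      → [-49, 3]
mod    → [-1]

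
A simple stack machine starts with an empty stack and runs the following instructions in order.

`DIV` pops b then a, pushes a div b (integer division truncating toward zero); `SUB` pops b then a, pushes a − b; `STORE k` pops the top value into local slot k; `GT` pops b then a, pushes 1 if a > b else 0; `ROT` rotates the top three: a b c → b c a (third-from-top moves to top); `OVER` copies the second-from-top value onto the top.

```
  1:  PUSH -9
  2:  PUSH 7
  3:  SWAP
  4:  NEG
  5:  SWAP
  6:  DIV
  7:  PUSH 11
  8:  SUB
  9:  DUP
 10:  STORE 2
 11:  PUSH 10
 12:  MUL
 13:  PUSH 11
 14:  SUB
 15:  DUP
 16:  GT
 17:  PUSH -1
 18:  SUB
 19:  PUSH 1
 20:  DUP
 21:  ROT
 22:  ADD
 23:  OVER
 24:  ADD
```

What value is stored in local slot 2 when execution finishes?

-10

PUSH -9 : -9
PUSH 7  : -9 7
SWAP    : 7 -9
NEG     : 7 9
SWAP    : 9 7
DIV     : 1
PUSH 11 : 1 11
SUB     : -10
DUP     : -10 -10
STORE 2 : -10
PUSH 10 : -10 10
MUL     : -100
PUSH 11 : -100 11
SUB     : -111
DUP     : -111 -111
GT      : 0
PUSH -1 : 0 -1
SUB     : 1
PUSH 1  : 1 1
DUP     : 1 1 1
ROT     : 1 1 1
ADD     : 1 2
OVER    : 1 2 1
ADD     : 1 3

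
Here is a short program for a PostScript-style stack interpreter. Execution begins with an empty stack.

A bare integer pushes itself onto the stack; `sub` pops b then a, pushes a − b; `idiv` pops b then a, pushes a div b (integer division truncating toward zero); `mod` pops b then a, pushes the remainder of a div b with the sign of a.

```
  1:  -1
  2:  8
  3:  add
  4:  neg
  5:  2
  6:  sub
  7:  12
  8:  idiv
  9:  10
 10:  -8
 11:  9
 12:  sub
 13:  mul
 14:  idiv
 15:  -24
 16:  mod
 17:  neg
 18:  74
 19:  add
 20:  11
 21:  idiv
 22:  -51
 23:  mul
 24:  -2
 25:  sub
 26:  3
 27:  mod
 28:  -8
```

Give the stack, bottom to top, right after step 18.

-1   : [-1]
8    : [-1, 8]
add  : [7]
neg  : [-7]
2    : [-7, 2]
sub  : [-9]
12   : [-9, 12]
idiv : [0]
10   : [0, 10]
-8   : [0, 10, -8]
9    : [0, 10, -8, 9]
sub  : [0, 10, -17]
mul  : [0, -170]
idiv : [0]
-24  : [0, -24]
mod  : [0]
neg  : [0]
74   : [0, 74]

[0, 74]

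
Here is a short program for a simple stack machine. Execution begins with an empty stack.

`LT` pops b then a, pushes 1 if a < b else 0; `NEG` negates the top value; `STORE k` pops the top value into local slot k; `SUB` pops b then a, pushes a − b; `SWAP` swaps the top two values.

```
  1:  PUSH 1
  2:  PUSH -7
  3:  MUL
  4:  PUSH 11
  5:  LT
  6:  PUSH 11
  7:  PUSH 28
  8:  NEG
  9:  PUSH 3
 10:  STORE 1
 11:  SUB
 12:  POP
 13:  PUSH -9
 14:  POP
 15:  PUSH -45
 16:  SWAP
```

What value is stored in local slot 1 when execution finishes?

3

PUSH 1   → 1
PUSH -7  → 1 -7
MUL      → -7
PUSH 11  → -7 11
LT       → 1
PUSH 11  → 1 11
PUSH 28  → 1 11 28
NEG      → 1 11 -28
PUSH 3   → 1 11 -28 3
STORE 1  → 1 11 -28
SUB      → 1 39
POP      → 1
PUSH -9  → 1 -9
POP      → 1
PUSH -45 → 1 -45
SWAP     → -45 1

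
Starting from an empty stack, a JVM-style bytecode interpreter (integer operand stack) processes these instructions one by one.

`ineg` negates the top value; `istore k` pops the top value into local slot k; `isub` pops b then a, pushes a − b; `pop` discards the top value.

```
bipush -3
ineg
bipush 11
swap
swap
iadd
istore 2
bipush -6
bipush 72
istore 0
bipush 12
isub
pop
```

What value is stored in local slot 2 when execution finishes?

14

bipush -3 → [-3]
ineg      → [3]
bipush 11 → [3, 11]
swap      → [11, 3]
swap      → [3, 11]
iadd      → [14]
istore 2  → []
bipush -6 → [-6]
bipush 72 → [-6, 72]
istore 0  → [-6]
bipush 12 → [-6, 12]
isub      → [-18]
pop       → []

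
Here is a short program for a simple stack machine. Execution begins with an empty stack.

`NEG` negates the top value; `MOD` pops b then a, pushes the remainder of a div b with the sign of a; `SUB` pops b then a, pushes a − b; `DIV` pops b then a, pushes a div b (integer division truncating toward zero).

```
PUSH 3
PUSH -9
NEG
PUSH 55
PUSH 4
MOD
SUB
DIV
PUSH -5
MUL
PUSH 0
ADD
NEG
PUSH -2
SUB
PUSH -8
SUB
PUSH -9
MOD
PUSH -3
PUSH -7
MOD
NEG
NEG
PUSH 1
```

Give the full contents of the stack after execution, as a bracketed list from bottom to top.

[1, -3, 1]

PUSH 3  -> 3
PUSH -9 -> 3 -9
NEG     -> 3 9
PUSH 55 -> 3 9 55
PUSH 4  -> 3 9 55 4
MOD     -> 3 9 3
SUB     -> 3 6
DIV     -> 0
PUSH -5 -> 0 -5
MUL     -> 0
PUSH 0  -> 0 0
ADD     -> 0
NEG     -> 0
PUSH -2 -> 0 -2
SUB     -> 2
PUSH -8 -> 2 -8
SUB     -> 10
PUSH -9 -> 10 -9
MOD     -> 1
PUSH -3 -> 1 -3
PUSH -7 -> 1 -3 -7
MOD     -> 1 -3
NEG     -> 1 3
NEG     -> 1 -3
PUSH 1  -> 1 -3 1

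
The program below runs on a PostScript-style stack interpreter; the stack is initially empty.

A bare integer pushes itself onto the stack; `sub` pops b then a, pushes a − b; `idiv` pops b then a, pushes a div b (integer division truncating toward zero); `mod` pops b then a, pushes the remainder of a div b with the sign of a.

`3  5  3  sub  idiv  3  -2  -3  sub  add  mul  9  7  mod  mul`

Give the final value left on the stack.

3     [3]
5     [3, 5]
3     [3, 5, 3]
sub   [3, 2]
idiv  [1]
3     [1, 3]
-2    [1, 3, -2]
-3    [1, 3, -2, -3]
sub   [1, 3, 1]
add   [1, 4]
mul   [4]
9     [4, 9]
7     [4, 9, 7]
mod   [4, 2]
mul   [8]

8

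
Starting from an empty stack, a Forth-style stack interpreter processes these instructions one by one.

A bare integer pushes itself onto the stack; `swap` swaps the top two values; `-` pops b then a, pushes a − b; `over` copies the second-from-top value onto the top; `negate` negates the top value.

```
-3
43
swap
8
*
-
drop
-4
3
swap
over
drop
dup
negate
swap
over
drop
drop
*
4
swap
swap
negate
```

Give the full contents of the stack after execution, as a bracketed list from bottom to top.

[12, -4]

-3     → -3
43     → -3 43
swap   → 43 -3
8      → 43 -3 8
*      → 43 -24
-      → 67
drop   → (empty)
-4     → -4
3      → -4 3
swap   → 3 -4
over   → 3 -4 3
drop   → 3 -4
dup    → 3 -4 -4
negate → 3 -4 4
swap   → 3 4 -4
over   → 3 4 -4 4
drop   → 3 4 -4
drop   → 3 4
*      → 12
4      → 12 4
swap   → 4 12
swap   → 12 4
negate → 12 -4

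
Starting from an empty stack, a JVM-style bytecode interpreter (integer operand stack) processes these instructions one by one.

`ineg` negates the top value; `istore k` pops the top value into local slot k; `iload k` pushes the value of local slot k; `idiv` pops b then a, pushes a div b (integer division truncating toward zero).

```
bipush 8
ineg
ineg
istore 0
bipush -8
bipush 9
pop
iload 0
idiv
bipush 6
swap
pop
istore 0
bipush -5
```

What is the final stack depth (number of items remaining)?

bipush 8  → 8
ineg      → -8
ineg      → 8
istore 0  → (empty)
bipush -8 → -8
bipush 9  → -8 9
pop       → -8
iload 0   → -8 8
idiv      → -1
bipush 6  → -1 6
swap      → 6 -1
pop       → 6
istore 0  → (empty)
bipush -5 → -5

1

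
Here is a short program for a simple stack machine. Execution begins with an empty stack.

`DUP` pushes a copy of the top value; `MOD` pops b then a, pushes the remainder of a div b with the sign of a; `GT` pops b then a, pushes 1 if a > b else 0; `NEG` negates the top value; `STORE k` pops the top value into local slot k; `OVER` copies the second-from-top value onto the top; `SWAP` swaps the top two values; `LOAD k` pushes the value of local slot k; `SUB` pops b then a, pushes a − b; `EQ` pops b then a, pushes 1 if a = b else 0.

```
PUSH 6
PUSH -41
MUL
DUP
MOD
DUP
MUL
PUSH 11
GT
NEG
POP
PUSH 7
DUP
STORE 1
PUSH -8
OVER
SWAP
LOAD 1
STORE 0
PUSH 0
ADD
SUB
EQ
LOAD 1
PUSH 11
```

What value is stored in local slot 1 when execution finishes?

7

PUSH 6   : 6
PUSH -41 : 6 -41
MUL      : -246
DUP      : -246 -246
MOD      : 0
DUP      : 0 0
MUL      : 0
PUSH 11  : 0 11
GT       : 0
NEG      : 0
POP      : (empty)
PUSH 7   : 7
DUP      : 7 7
STORE 1  : 7
PUSH -8  : 7 -8
OVER     : 7 -8 7
SWAP     : 7 7 -8
LOAD 1   : 7 7 -8 7
STORE 0  : 7 7 -8
PUSH 0   : 7 7 -8 0
ADD      : 7 7 -8
SUB      : 7 15
EQ       : 0
LOAD 1   : 0 7
PUSH 11  : 0 7 11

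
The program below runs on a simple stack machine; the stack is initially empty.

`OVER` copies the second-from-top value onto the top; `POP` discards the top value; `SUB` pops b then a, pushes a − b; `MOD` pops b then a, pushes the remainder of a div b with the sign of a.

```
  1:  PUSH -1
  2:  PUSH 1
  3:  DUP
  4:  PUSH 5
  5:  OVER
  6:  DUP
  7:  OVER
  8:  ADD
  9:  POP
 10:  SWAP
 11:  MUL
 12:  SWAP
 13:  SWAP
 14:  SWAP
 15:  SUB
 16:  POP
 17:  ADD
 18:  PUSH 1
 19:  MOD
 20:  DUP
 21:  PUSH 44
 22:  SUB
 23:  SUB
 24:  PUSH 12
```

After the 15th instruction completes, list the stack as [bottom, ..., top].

[-1, 1, 4]

PUSH -1  -1
PUSH 1   -1 1
DUP      -1 1 1
PUSH 5   -1 1 1 5
OVER     -1 1 1 5 1
DUP      -1 1 1 5 1 1
OVER     -1 1 1 5 1 1 1
ADD      -1 1 1 5 1 2
POP      -1 1 1 5 1
SWAP     -1 1 1 1 5
MUL      -1 1 1 5
SWAP     -1 1 5 1
SWAP     -1 1 1 5
SWAP     -1 1 5 1
SUB      -1 1 4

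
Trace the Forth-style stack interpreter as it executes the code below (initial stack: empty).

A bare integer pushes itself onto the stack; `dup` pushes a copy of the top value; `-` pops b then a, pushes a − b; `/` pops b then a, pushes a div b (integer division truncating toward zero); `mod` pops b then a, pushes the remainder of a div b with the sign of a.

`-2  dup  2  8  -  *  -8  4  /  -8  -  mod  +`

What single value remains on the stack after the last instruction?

-2

-2  → [-2]
dup → [-2, -2]
2   → [-2, -2, 2]
8   → [-2, -2, 2, 8]
-   → [-2, -2, -6]
*   → [-2, 12]
-8  → [-2, 12, -8]
4   → [-2, 12, -8, 4]
/   → [-2, 12, -2]
-8  → [-2, 12, -2, -8]
-   → [-2, 12, 6]
mod → [-2, 0]
+   → [-2]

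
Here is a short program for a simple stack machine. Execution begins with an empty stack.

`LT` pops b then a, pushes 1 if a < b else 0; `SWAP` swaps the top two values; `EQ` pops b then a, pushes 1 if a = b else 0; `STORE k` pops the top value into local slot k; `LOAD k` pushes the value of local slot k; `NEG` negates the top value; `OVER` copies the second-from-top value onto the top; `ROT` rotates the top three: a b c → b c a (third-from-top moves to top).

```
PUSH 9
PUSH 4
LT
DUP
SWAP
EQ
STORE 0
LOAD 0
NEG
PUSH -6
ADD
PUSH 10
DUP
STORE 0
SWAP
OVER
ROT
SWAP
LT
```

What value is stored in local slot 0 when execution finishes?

10

PUSH 9  : 9
PUSH 4  : 9 4
LT      : 0
DUP     : 0 0
SWAP    : 0 0
EQ      : 1
STORE 0 : (empty)
LOAD 0  : 1
NEG     : -1
PUSH -6 : -1 -6
ADD     : -7
PUSH 10 : -7 10
DUP     : -7 10 10
STORE 0 : -7 10
SWAP    : 10 -7
OVER    : 10 -7 10
ROT     : -7 10 10
SWAP    : -7 10 10
LT      : -7 0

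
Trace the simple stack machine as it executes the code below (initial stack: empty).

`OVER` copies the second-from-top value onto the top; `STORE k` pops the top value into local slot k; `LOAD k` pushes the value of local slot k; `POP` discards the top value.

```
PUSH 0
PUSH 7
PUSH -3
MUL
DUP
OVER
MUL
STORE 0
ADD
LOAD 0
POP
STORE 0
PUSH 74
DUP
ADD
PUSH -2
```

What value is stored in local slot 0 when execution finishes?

-21

PUSH 0   0
PUSH 7   0 7
PUSH -3  0 7 -3
MUL      0 -21
DUP      0 -21 -21
OVER     0 -21 -21 -21
MUL      0 -21 441
STORE 0  0 -21
ADD      -21
LOAD 0   -21 441
POP      -21
STORE 0  (empty)
PUSH 74  74
DUP      74 74
ADD      148
PUSH -2  148 -2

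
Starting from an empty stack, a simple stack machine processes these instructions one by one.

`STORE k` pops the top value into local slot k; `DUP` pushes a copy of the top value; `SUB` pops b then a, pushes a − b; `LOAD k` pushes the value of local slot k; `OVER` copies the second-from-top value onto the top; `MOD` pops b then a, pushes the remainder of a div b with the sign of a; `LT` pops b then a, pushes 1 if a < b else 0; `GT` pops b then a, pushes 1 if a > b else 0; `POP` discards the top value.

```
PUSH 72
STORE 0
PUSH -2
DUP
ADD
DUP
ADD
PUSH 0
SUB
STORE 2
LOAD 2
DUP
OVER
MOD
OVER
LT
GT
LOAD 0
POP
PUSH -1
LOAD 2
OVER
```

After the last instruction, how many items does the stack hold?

4

PUSH 72 → 72
STORE 0 → (empty)
PUSH -2 → -2
DUP     → -2 -2
ADD     → -4
DUP     → -4 -4
ADD     → -8
PUSH 0  → -8 0
SUB     → -8
STORE 2 → (empty)
LOAD 2  → -8
DUP     → -8 -8
OVER    → -8 -8 -8
MOD     → -8 0
OVER    → -8 0 -8
LT      → -8 0
GT      → 0
LOAD 0  → 0 72
POP     → 0
PUSH -1 → 0 -1
LOAD 2  → 0 -1 -8
OVER    → 0 -1 -8 -1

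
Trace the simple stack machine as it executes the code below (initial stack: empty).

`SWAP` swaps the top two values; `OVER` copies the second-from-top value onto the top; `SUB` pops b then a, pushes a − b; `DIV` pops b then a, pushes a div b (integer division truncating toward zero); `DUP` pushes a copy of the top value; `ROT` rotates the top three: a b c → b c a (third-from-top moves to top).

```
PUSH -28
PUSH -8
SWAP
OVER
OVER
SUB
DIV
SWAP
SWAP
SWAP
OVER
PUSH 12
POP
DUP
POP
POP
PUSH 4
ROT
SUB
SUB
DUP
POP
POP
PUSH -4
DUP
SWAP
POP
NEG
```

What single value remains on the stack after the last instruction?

4

PUSH -28  -28
PUSH -8   -28 -8
SWAP      -8 -28
OVER      -8 -28 -8
OVER      -8 -28 -8 -28
SUB       -8 -28 20
DIV       -8 -1
SWAP      -1 -8
SWAP      -8 -1
SWAP      -1 -8
OVER      -1 -8 -1
PUSH 12   -1 -8 -1 12
POP       -1 -8 -1
DUP       -1 -8 -1 -1
POP       -1 -8 -1
POP       -1 -8
PUSH 4    -1 -8 4
ROT       -8 4 -1
SUB       -8 5
SUB       -13
DUP       -13 -13
POP       -13
POP       (empty)
PUSH -4   -4
DUP       -4 -4
SWAP      -4 -4
POP       -4
NEG       4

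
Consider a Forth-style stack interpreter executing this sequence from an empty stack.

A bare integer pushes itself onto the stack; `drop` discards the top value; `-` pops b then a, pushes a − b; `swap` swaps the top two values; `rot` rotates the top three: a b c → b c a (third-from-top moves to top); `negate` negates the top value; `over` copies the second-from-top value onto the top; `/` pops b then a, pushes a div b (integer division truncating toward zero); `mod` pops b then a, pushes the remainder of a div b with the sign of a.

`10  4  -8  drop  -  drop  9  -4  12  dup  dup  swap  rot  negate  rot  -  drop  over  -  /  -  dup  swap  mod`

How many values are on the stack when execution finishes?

10     → 10
4      → 10 4
-8     → 10 4 -8
drop   → 10 4
-      → 6
drop   → (empty)
9      → 9
-4     → 9 -4
12     → 9 -4 12
dup    → 9 -4 12 12
dup    → 9 -4 12 12 12
swap   → 9 -4 12 12 12
rot    → 9 -4 12 12 12
negate → 9 -4 12 12 -12
rot    → 9 -4 12 -12 12
-      → 9 -4 12 -24
drop   → 9 -4 12
over   → 9 -4 12 -4
-      → 9 -4 16
/      → 9 0
-      → 9
dup    → 9 9
swap   → 9 9
mod    → 0

1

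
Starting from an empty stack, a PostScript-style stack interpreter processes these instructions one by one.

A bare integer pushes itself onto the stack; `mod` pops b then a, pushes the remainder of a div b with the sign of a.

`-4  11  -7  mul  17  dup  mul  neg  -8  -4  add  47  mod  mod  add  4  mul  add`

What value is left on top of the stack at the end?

-316

-4  : -4
11  : -4 11
-7  : -4 11 -7
mul : -4 -77
17  : -4 -77 17
dup : -4 -77 17 17
mul : -4 -77 289
neg : -4 -77 -289
-8  : -4 -77 -289 -8
-4  : -4 -77 -289 -8 -4
add : -4 -77 -289 -12
47  : -4 -77 -289 -12 47
mod : -4 -77 -289 -12
mod : -4 -77 -1
add : -4 -78
4   : -4 -78 4
mul : -4 -312
add : -316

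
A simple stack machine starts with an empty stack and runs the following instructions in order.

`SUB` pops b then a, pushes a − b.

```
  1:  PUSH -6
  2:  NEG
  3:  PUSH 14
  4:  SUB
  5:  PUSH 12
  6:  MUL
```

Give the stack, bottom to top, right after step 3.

PUSH -6  -6
NEG      6
PUSH 14  6 14

[6, 14]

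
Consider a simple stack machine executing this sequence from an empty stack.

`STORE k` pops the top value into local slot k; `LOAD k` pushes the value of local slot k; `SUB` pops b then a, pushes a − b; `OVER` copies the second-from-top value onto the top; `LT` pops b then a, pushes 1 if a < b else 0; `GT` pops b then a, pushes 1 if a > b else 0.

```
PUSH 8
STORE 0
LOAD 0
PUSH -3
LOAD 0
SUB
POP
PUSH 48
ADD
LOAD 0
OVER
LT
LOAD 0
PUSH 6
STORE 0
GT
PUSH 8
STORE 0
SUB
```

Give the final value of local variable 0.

8

PUSH 8  : [8]
STORE 0 : []
LOAD 0  : [8]
PUSH -3 : [8, -3]
LOAD 0  : [8, -3, 8]
SUB     : [8, -11]
POP     : [8]
PUSH 48 : [8, 48]
ADD     : [56]
LOAD 0  : [56, 8]
OVER    : [56, 8, 56]
LT      : [56, 1]
LOAD 0  : [56, 1, 8]
PUSH 6  : [56, 1, 8, 6]
STORE 0 : [56, 1, 8]
GT      : [56, 0]
PUSH 8  : [56, 0, 8]
STORE 0 : [56, 0]
SUB     : [56]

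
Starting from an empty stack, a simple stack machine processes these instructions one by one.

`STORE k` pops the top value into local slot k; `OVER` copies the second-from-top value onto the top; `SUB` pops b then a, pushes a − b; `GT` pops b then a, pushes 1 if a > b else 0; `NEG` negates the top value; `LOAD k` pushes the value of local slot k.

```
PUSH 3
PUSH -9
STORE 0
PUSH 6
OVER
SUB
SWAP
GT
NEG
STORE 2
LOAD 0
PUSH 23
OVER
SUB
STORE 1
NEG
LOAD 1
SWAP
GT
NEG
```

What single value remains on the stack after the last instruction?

PUSH 3   [3]
PUSH -9  [3, -9]
STORE 0  [3]
PUSH 6   [3, 6]
OVER     [3, 6, 3]
SUB      [3, 3]
SWAP     [3, 3]
GT       [0]
NEG      [0]
STORE 2  []
LOAD 0   [-9]
PUSH 23  [-9, 23]
OVER     [-9, 23, -9]
SUB      [-9, 32]
STORE 1  [-9]
NEG      [9]
LOAD 1   [9, 32]
SWAP     [32, 9]
GT       [1]
NEG      [-1]

-1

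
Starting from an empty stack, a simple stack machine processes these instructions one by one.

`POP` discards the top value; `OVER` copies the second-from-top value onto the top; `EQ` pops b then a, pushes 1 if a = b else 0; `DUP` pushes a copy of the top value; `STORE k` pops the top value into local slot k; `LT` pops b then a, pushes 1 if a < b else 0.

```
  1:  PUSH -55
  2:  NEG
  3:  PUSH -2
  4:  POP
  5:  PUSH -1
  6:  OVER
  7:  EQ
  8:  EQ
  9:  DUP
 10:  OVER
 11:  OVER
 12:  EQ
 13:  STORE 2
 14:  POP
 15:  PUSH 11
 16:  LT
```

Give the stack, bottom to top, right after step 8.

PUSH -55 -> -55
NEG      -> 55
PUSH -2  -> 55 -2
POP      -> 55
PUSH -1  -> 55 -1
OVER     -> 55 -1 55
EQ       -> 55 0
EQ       -> 0

[0]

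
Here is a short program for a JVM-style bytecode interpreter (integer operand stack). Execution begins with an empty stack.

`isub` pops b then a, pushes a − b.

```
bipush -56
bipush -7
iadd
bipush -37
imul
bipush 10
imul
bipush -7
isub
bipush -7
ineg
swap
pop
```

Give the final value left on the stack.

7

bipush -56  [-56]
bipush -7   [-56, -7]
iadd        [-63]
bipush -37  [-63, -37]
imul        [2331]
bipush 10   [2331, 10]
imul        [23310]
bipush -7   [23310, -7]
isub        [23317]
bipush -7   [23317, -7]
ineg        [23317, 7]
swap        [7, 23317]
pop         [7]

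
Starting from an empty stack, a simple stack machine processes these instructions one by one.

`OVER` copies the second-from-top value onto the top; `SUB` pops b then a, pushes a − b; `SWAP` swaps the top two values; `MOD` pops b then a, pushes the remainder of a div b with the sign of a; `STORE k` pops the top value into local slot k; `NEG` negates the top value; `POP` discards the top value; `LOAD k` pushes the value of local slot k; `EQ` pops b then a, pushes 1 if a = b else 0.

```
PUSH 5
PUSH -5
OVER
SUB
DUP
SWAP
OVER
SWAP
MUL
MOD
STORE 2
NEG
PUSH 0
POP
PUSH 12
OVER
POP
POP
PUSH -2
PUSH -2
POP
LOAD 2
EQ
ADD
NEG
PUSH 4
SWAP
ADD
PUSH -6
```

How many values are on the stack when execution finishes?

2

PUSH 5  -> [5]
PUSH -5 -> [5, -5]
OVER    -> [5, -5, 5]
SUB     -> [5, -10]
DUP     -> [5, -10, -10]
SWAP    -> [5, -10, -10]
OVER    -> [5, -10, -10, -10]
SWAP    -> [5, -10, -10, -10]
MUL     -> [5, -10, 100]
MOD     -> [5, -10]
STORE 2 -> [5]
NEG     -> [-5]
PUSH 0  -> [-5, 0]
POP     -> [-5]
PUSH 12 -> [-5, 12]
OVER    -> [-5, 12, -5]
POP     -> [-5, 12]
POP     -> [-5]
PUSH -2 -> [-5, -2]
PUSH -2 -> [-5, -2, -2]
POP     -> [-5, -2]
LOAD 2  -> [-5, -2, -10]
EQ      -> [-5, 0]
ADD     -> [-5]
NEG     -> [5]
PUSH 4  -> [5, 4]
SWAP    -> [4, 5]
ADD     -> [9]
PUSH -6 -> [9, -6]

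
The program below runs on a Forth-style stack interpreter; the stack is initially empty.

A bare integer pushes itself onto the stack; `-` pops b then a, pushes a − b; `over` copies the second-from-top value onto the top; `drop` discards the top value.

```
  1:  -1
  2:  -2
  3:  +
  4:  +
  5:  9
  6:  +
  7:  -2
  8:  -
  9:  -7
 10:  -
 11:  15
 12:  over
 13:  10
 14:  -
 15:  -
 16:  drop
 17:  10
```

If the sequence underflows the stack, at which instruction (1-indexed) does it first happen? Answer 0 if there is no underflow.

-1 : -1
-2 : -1 -2
+  : -3
+  — needs 2 operands, stack has 1 → underflow

4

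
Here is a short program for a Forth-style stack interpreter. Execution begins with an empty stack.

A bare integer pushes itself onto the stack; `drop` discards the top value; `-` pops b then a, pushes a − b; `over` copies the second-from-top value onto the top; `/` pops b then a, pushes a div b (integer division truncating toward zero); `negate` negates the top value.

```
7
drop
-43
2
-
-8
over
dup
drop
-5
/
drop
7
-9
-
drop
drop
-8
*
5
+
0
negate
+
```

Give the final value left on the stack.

7       [7]
drop    []
-43     [-43]
2       [-43, 2]
-       [-45]
-8      [-45, -8]
over    [-45, -8, -45]
dup     [-45, -8, -45, -45]
drop    [-45, -8, -45]
-5      [-45, -8, -45, -5]
/       [-45, -8, 9]
drop    [-45, -8]
7       [-45, -8, 7]
-9      [-45, -8, 7, -9]
-       [-45, -8, 16]
drop    [-45, -8]
drop    [-45]
-8      [-45, -8]
*       [360]
5       [360, 5]
+       [365]
0       [365, 0]
negate  [365, 0]
+       [365]

365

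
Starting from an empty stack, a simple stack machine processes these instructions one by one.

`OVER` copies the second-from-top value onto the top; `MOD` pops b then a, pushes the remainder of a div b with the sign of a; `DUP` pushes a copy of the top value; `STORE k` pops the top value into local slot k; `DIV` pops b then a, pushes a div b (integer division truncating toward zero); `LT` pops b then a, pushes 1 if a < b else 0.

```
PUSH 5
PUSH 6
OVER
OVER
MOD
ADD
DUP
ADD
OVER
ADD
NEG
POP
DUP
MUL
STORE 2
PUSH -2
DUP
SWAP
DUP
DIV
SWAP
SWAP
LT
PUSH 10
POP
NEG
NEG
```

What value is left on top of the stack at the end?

PUSH 5  : 5
PUSH 6  : 5 6
OVER    : 5 6 5
OVER    : 5 6 5 6
MOD     : 5 6 5
ADD     : 5 11
DUP     : 5 11 11
ADD     : 5 22
OVER    : 5 22 5
ADD     : 5 27
NEG     : 5 -27
POP     : 5
DUP     : 5 5
MUL     : 25
STORE 2 : (empty)
PUSH -2 : -2
DUP     : -2 -2
SWAP    : -2 -2
DUP     : -2 -2 -2
DIV     : -2 1
SWAP    : 1 -2
SWAP    : -2 1
LT      : 1
PUSH 10 : 1 10
POP     : 1
NEG     : -1
NEG     : 1

1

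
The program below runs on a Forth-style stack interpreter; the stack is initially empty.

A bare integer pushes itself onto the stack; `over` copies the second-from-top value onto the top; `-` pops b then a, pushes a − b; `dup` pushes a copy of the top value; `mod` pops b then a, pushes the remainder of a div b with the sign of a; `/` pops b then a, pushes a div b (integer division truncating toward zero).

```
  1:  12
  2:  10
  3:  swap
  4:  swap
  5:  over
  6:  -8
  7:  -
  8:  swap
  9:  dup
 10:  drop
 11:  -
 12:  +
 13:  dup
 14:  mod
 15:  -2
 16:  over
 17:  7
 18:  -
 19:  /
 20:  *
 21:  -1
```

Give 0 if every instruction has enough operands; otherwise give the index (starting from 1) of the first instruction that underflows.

12    12
10    12 10
swap  10 12
swap  12 10
over  12 10 12
-8    12 10 12 -8
-     12 10 20
swap  12 20 10
dup   12 20 10 10
drop  12 20 10
-     12 10
+     22
dup   22 22
mod   0
-2    0 -2
over  0 -2 0
7     0 -2 0 7
-     0 -2 -7
/     0 0
*     0
-1    0 -1

0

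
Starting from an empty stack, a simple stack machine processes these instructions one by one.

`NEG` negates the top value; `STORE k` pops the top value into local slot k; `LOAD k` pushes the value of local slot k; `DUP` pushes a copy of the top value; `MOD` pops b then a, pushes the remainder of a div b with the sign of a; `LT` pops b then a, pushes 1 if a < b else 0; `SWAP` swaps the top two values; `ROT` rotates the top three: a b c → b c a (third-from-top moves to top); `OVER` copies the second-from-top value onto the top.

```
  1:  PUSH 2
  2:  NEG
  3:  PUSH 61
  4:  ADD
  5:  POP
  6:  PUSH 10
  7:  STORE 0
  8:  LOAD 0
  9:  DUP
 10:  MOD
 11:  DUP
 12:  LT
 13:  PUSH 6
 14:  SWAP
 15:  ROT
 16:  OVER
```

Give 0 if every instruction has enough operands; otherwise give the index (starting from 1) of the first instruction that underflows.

PUSH 2  -> [2]
NEG     -> [-2]
PUSH 61 -> [-2, 61]
ADD     -> [59]
POP     -> []
PUSH 10 -> [10]
STORE 0 -> []
LOAD 0  -> [10]
DUP     -> [10, 10]
MOD     -> [0]
DUP     -> [0, 0]
LT      -> [0]
PUSH 6  -> [0, 6]
SWAP    -> [6, 0]
ROT  — needs 3 operands, stack has 2 → underflow

15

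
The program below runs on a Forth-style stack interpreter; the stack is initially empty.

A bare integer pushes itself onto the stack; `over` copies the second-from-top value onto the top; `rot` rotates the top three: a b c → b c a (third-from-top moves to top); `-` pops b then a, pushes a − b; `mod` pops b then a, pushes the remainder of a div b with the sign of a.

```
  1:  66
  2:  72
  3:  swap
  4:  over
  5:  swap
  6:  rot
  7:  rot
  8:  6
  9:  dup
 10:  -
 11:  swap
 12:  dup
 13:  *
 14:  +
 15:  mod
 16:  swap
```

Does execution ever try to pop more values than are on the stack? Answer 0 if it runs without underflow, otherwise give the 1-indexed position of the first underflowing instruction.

66    [66]
72    [66, 72]
swap  [72, 66]
over  [72, 66, 72]
swap  [72, 72, 66]
rot   [72, 66, 72]
rot   [66, 72, 72]
6     [66, 72, 72, 6]
dup   [66, 72, 72, 6, 6]
-     [66, 72, 72, 0]
swap  [66, 72, 0, 72]
dup   [66, 72, 0, 72, 72]
*     [66, 72, 0, 5184]
+     [66, 72, 5184]
mod   [66, 72]
swap  [72, 66]

0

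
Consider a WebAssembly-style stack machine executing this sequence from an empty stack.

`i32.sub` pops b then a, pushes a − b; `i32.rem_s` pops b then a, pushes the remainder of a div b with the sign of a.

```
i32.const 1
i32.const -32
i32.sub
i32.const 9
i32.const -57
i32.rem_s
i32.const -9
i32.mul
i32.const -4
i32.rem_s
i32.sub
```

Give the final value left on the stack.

i32.const 1   → [1]
i32.const -32 → [1, -32]
i32.sub       → [33]
i32.const 9   → [33, 9]
i32.const -57 → [33, 9, -57]
i32.rem_s     → [33, 9]
i32.const -9  → [33, 9, -9]
i32.mul       → [33, -81]
i32.const -4  → [33, -81, -4]
i32.rem_s     → [33, -1]
i32.sub       → [34]

34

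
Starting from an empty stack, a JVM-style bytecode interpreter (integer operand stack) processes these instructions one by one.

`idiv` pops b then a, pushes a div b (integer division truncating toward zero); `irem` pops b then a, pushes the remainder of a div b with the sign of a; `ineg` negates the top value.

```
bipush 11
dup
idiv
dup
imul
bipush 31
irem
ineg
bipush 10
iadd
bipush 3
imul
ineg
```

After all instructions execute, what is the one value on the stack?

-27

bipush 11 : [11]
dup       : [11, 11]
idiv      : [1]
dup       : [1, 1]
imul      : [1]
bipush 31 : [1, 31]
irem      : [1]
ineg      : [-1]
bipush 10 : [-1, 10]
iadd      : [9]
bipush 3  : [9, 3]
imul      : [27]
ineg      : [-27]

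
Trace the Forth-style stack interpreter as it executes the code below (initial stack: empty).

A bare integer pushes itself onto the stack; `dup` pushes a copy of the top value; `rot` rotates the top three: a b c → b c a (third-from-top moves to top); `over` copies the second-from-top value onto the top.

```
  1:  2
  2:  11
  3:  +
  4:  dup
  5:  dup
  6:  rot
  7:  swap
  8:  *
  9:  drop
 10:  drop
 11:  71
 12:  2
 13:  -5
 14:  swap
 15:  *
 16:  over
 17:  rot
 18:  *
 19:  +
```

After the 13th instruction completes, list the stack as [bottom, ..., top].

2    → 2
11   → 2 11
+    → 13
dup  → 13 13
dup  → 13 13 13
rot  → 13 13 13
swap → 13 13 13
*    → 13 169
drop → 13
drop → (empty)
71   → 71
2    → 71 2
-5   → 71 2 -5

[71, 2, -5]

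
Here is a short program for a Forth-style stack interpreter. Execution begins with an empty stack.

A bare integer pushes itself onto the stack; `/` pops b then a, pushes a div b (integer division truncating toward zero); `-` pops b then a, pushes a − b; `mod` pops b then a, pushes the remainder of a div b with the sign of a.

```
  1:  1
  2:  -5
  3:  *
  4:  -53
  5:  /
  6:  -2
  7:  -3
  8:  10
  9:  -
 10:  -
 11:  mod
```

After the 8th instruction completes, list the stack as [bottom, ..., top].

[0, -2, -3, 10]

1   -> [1]
-5  -> [1, -5]
*   -> [-5]
-53 -> [-5, -53]
/   -> [0]
-2  -> [0, -2]
-3  -> [0, -2, -3]
10  -> [0, -2, -3, 10]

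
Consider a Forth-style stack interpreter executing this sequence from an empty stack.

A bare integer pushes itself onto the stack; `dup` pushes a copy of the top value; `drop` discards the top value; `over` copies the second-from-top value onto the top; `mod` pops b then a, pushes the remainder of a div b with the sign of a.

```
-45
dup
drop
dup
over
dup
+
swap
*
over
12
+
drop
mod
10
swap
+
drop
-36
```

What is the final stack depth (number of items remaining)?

-45  -> [-45]
dup  -> [-45, -45]
drop -> [-45]
dup  -> [-45, -45]
over -> [-45, -45, -45]
dup  -> [-45, -45, -45, -45]
+    -> [-45, -45, -90]
swap -> [-45, -90, -45]
*    -> [-45, 4050]
over -> [-45, 4050, -45]
12   -> [-45, 4050, -45, 12]
+    -> [-45, 4050, -33]
drop -> [-45, 4050]
mod  -> [-45]
10   -> [-45, 10]
swap -> [10, -45]
+    -> [-35]
drop -> []
-36  -> [-36]

1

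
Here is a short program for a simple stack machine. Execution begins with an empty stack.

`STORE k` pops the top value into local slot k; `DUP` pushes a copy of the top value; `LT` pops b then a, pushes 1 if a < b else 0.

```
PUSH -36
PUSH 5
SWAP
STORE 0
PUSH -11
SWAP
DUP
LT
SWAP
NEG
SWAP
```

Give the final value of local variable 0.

-36

PUSH -36 -> [-36]
PUSH 5   -> [-36, 5]
SWAP     -> [5, -36]
STORE 0  -> [5]
PUSH -11 -> [5, -11]
SWAP     -> [-11, 5]
DUP      -> [-11, 5, 5]
LT       -> [-11, 0]
SWAP     -> [0, -11]
NEG      -> [0, 11]
SWAP     -> [11, 0]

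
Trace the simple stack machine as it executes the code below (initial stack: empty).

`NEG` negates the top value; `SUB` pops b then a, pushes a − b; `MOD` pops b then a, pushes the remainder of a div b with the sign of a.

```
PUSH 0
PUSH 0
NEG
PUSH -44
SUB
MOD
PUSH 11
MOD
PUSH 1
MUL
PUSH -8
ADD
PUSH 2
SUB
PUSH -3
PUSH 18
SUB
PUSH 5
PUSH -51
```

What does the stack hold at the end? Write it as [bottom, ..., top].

PUSH 0   → [0]
PUSH 0   → [0, 0]
NEG      → [0, 0]
PUSH -44 → [0, 0, -44]
SUB      → [0, 44]
MOD      → [0]
PUSH 11  → [0, 11]
MOD      → [0]
PUSH 1   → [0, 1]
MUL      → [0]
PUSH -8  → [0, -8]
ADD      → [-8]
PUSH 2   → [-8, 2]
SUB      → [-10]
PUSH -3  → [-10, -3]
PUSH 18  → [-10, -3, 18]
SUB      → [-10, -21]
PUSH 5   → [-10, -21, 5]
PUSH -51 → [-10, -21, 5, -51]

[-10, -21, 5, -51]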